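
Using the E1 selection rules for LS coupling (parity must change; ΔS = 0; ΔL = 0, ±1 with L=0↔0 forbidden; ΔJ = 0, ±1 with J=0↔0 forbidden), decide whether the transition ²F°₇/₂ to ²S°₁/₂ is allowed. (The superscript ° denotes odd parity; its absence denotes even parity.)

Initial level: S=1/2, L=3, J=7/2, parity odd. Final level: S=1/2, L=0, J=1/2, parity odd.
ΔJ = 0, ±1 (not J=0↔0): J: 7/2 → 1/2, ΔJ = -3 — violated.
Parity must change: odd → odd — violated.
ΔS = 0: S: 1/2 → 1/2 — satisfied.
ΔL = 0, ±1 (not L=0↔0): L: 3 → 0, ΔL = -3 — violated.
Rule(s) violated: parity, ΔL, ΔJ.

forbidden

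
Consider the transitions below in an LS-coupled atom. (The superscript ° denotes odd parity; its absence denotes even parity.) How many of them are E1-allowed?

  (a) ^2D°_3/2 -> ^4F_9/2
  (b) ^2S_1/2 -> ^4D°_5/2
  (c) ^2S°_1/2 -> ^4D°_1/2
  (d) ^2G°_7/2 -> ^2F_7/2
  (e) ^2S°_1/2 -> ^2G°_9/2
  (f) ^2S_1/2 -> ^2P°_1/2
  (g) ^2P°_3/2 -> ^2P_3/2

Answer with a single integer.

(a) forbidden (ΔS, ΔJ fail)
(b) forbidden (ΔS, ΔL, ΔJ fail)
(c) forbidden (parity, ΔS, ΔL fail)
(d) allowed
(e) forbidden (parity, ΔL, ΔJ fail)
(f) allowed
(g) allowed
Total allowed: 3 of 7.

3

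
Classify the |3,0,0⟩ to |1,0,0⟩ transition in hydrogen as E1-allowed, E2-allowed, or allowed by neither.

Δl = 0 − 0 = +0; l_i + l_f = 0.
Δm_l = +0.
E1 (Δl = ±1, |Δm_l| ≤ 1): not satisfied.
E2 (Δl = 0,±2, l_i+l_f ≥ 2, |Δm_l| ≤ 2): not satisfied.

neither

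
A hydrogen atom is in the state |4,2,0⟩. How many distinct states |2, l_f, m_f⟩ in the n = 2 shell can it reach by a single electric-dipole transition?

E1 requires Δl = ±1, so l_f ∈ {1, 3}; with 0 ≤ l_f ≤ n_f−1 = 1, the allowed l_f values are {1}.
For l_f = 1: m_f ∈ {m_i−1, m_i, m_i+1} ∩ [−1, 1] = {-1, 0, 1} → 3 states.
Total: 3.

3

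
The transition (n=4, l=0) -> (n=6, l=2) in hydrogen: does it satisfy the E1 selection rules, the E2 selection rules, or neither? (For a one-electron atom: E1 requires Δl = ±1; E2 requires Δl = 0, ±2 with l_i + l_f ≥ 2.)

Δl = 2 − 0 = +2; l_i + l_f = 2.
E1 (Δl = ±1): not satisfied.
E2 (Δl = 0,±2, l_i+l_f ≥ 2): satisfied.

E2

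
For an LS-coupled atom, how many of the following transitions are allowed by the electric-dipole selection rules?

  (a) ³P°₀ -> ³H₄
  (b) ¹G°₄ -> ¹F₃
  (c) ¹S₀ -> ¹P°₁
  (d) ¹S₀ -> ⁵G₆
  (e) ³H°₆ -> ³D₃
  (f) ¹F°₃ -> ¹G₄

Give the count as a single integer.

(a) forbidden (ΔL, ΔJ fail)
(b) allowed
(c) allowed
(d) forbidden (parity, ΔS, ΔL, ΔJ fail)
(e) forbidden (ΔL, ΔJ fail)
(f) allowed
Total allowed: 3 of 6.

3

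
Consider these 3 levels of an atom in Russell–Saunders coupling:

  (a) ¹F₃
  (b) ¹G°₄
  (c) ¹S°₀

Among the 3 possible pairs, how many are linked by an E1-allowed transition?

1

(a)–(b): allowed.
(a)–(c): forbidden (ΔL, ΔJ).
(b)–(c): forbidden (parity, ΔL, ΔJ).
Allowed pairs: 1 of 3.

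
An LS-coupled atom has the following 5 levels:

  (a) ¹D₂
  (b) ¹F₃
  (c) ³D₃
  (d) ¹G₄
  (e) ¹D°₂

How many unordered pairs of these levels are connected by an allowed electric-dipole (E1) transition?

(a)–(b): forbidden (parity).
(a)–(c): forbidden (parity, ΔS).
(a)–(d): forbidden (parity, ΔL, ΔJ).
(a)–(e): allowed.
(b)–(c): forbidden (parity, ΔS).
(b)–(d): forbidden (parity).
(b)–(e): allowed.
(c)–(d): forbidden (parity, ΔS, ΔL).
(c)–(e): forbidden (ΔS).
(d)–(e): forbidden (ΔL, ΔJ).
Allowed pairs: 2 of 10.

2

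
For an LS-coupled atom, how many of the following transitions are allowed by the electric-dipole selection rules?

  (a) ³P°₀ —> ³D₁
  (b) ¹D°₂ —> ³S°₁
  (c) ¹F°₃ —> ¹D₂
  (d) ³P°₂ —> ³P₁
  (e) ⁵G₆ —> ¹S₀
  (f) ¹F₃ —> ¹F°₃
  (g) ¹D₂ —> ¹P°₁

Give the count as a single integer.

(a) allowed
(b) forbidden (parity, ΔS, ΔL fail)
(c) allowed
(d) allowed
(e) forbidden (parity, ΔS, ΔL, ΔJ fail)
(f) allowed
(g) allowed
Total allowed: 5 of 7.

5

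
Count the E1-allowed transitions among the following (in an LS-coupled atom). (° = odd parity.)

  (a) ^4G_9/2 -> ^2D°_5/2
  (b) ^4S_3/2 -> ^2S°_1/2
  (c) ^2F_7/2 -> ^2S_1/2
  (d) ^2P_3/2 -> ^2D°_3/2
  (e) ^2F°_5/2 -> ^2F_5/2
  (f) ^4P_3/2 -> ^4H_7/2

2

(a) forbidden (ΔS, ΔL, ΔJ fail)
(b) forbidden (ΔS, ΔL fail)
(c) forbidden (parity, ΔL, ΔJ fail)
(d) allowed
(e) allowed
(f) forbidden (parity, ΔL, ΔJ fail)
Total allowed: 2 of 6.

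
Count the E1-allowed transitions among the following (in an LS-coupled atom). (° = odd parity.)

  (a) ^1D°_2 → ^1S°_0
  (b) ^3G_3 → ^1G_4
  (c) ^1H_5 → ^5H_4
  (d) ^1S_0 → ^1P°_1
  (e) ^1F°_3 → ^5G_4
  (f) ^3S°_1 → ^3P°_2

1

(a) forbidden (parity, ΔL, ΔJ fail)
(b) forbidden (parity, ΔS fail)
(c) forbidden (parity, ΔS fail)
(d) allowed
(e) forbidden (ΔS fails)
(f) forbidden (parity fails)
Total allowed: 1 of 6.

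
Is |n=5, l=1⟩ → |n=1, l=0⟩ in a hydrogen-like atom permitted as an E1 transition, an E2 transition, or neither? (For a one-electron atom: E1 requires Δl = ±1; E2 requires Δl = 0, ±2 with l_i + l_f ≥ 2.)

E1

Δl = 0 − 1 = -1; l_i + l_f = 1.
E1 (Δl = ±1): satisfied.
E2 (Δl = 0,±2, l_i+l_f ≥ 2): not satisfied.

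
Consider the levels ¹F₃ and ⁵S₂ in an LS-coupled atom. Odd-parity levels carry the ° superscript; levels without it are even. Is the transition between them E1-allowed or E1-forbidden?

forbidden

Initial level: S=0, L=3, J=3, parity even. Final level: S=2, L=0, J=2, parity even.
Parity must change: even → even — fails.
ΔS = 0: S: 0 → 2 — fails.
ΔL = 0, ±1 (not L=0↔0): L: 3 → 0, ΔL = -3 — fails.
ΔJ = 0, ±1 (not J=0↔0): J: 3 → 2, ΔJ = -1 — passes.
Rule(s) violated: parity, ΔS, ΔL.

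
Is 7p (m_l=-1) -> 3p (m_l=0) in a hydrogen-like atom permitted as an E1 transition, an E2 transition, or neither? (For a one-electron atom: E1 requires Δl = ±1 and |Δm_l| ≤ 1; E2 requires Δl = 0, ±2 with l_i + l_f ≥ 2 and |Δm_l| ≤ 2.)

E2

Δl = 1 − 1 = +0; l_i + l_f = 2.
Δm_l = +1.
E1 (Δl = ±1, |Δm_l| ≤ 1): not satisfied.
E2 (Δl = 0,±2, l_i+l_f ≥ 2, |Δm_l| ≤ 2): satisfied.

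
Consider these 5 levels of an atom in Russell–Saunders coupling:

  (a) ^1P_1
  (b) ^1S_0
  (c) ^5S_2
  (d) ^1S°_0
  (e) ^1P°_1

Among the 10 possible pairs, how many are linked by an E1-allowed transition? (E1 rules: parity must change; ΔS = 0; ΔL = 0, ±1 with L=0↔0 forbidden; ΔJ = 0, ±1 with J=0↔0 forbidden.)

3

(a)–(b): forbidden (parity).
(a)–(c): forbidden (parity, ΔS).
(a)–(d): allowed.
(a)–(e): allowed.
(b)–(c): forbidden (parity, ΔS, ΔL, ΔJ).
(b)–(d): forbidden (ΔL, ΔJ).
(b)–(e): allowed.
(c)–(d): forbidden (ΔS, ΔL, ΔJ).
(c)–(e): forbidden (ΔS).
(d)–(e): forbidden (parity).
Allowed pairs: 3 of 10.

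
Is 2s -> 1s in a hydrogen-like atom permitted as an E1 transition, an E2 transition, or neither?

Δl = 0 − 0 = +0; l_i + l_f = 0.
E1 (Δl = ±1): not satisfied.
E2 (Δl = 0,±2, l_i+l_f ≥ 2): not satisfied.

neither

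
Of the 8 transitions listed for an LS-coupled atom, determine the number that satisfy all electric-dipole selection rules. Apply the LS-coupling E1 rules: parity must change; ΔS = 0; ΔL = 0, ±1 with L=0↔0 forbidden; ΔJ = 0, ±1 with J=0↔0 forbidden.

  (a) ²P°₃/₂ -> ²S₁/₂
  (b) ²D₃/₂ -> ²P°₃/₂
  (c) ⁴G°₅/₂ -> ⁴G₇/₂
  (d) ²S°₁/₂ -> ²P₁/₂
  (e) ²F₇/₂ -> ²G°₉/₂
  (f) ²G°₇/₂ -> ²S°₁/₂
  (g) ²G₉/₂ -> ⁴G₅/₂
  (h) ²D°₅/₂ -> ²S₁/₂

(a) allowed
(b) allowed
(c) allowed
(d) allowed
(e) allowed
(f) forbidden (parity, ΔL, ΔJ fail)
(g) forbidden (parity, ΔS, ΔJ fail)
(h) forbidden (ΔL, ΔJ fail)
Total allowed: 5 of 8.

5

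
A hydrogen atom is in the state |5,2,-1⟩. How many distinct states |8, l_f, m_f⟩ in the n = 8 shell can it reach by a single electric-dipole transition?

E1 requires Δl = ±1, so l_f ∈ {1, 3}; with 0 ≤ l_f ≤ n_f−1 = 7, the allowed l_f values are {1, 3}.
For l_f = 1: m_f ∈ {m_i−1, m_i, m_i+1} ∩ [−1, 1] = {-1, 0} → 2 states.
For l_f = 3: m_f ∈ {m_i−1, m_i, m_i+1} ∩ [−3, 3] = {-2, -1, 0} → 3 states.
Total: 5.

5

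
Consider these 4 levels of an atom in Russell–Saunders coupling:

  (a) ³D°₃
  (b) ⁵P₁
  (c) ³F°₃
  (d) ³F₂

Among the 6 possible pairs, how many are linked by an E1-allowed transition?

(a)–(b): forbidden (ΔS, ΔJ).
(a)–(c): forbidden (parity).
(a)–(d): allowed.
(b)–(c): forbidden (ΔS, ΔL, ΔJ).
(b)–(d): forbidden (parity, ΔS, ΔL).
(c)–(d): allowed.
Allowed pairs: 2 of 6.

2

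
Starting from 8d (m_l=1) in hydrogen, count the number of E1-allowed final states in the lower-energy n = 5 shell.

E1 requires Δl = ±1, so l_f ∈ {1, 3}; with 0 ≤ l_f ≤ n_f−1 = 4, the allowed l_f values are {1, 3}.
For l_f = 1: m_f ∈ {m_i−1, m_i, m_i+1} ∩ [−1, 1] = {0, 1} → 2 states.
For l_f = 3: m_f ∈ {m_i−1, m_i, m_i+1} ∩ [−3, 3] = {0, 1, 2} → 3 states.
Total: 5.

5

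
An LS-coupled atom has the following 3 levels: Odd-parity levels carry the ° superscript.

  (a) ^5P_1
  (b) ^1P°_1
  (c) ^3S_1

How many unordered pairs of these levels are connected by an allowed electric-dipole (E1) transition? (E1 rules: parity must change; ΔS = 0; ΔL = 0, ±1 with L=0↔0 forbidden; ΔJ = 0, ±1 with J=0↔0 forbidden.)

(a)–(b): forbidden (ΔS).
(a)–(c): forbidden (parity, ΔS).
(b)–(c): forbidden (ΔS).
Allowed pairs: 0 of 3.

0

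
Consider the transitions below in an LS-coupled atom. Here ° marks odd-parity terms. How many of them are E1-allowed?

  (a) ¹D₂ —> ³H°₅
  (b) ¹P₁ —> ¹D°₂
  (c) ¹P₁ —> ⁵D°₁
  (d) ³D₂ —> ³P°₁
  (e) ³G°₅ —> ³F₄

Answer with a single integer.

3

(a) forbidden (ΔS, ΔL, ΔJ fail)
(b) allowed
(c) forbidden (ΔS fails)
(d) allowed
(e) allowed
Total allowed: 3 of 5.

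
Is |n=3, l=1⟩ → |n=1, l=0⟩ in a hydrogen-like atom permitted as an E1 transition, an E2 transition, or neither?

E1

Δl = 0 − 1 = -1; l_i + l_f = 1.
E1 (Δl = ±1): satisfied.
E2 (Δl = 0,±2, l_i+l_f ≥ 2): not satisfied.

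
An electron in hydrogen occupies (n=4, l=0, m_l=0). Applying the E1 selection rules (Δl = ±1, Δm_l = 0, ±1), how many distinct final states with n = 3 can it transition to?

E1 requires Δl = ±1, so l_f ∈ {-1, 1}; with 0 ≤ l_f ≤ n_f−1 = 2, the allowed l_f values are {1}.
For l_f = 1: m_f ∈ {m_i−1, m_i, m_i+1} ∩ [−1, 1] = {-1, 0, 1} → 3 states.
Total: 3.

3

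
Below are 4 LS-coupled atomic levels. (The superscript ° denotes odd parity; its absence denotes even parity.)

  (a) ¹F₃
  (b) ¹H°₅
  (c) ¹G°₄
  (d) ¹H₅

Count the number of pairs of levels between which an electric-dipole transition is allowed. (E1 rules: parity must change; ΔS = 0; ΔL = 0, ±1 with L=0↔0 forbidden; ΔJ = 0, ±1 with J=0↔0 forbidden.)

(a)–(b): forbidden (ΔL, ΔJ).
(a)–(c): allowed.
(a)–(d): forbidden (parity, ΔL, ΔJ).
(b)–(c): forbidden (parity).
(b)–(d): allowed.
(c)–(d): allowed.
Allowed pairs: 3 of 6.

3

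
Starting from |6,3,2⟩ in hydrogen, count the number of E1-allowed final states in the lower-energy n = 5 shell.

5

E1 requires Δl = ±1, so l_f ∈ {2, 4}; with 0 ≤ l_f ≤ n_f−1 = 4, the allowed l_f values are {2, 4}.
For l_f = 2: m_f ∈ {m_i−1, m_i, m_i+1} ∩ [−2, 2] = {1, 2} → 2 states.
For l_f = 4: m_f ∈ {m_i−1, m_i, m_i+1} ∩ [−4, 4] = {1, 2, 3} → 3 states.
Total: 5.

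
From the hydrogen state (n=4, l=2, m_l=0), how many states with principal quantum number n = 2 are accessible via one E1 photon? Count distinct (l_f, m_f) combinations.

3

E1 requires Δl = ±1, so l_f ∈ {1, 3}; with 0 ≤ l_f ≤ n_f−1 = 1, the allowed l_f values are {1}.
For l_f = 1: m_f ∈ {m_i−1, m_i, m_i+1} ∩ [−1, 1] = {-1, 0, 1} → 3 states.
Total: 3.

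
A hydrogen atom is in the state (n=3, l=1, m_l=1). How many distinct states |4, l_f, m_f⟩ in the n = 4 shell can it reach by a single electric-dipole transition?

E1 requires Δl = ±1, so l_f ∈ {0, 2}; with 0 ≤ l_f ≤ n_f−1 = 3, the allowed l_f values are {0, 2}.
For l_f = 0: m_f ∈ {m_i−1, m_i, m_i+1} ∩ [−0, 0] = {0} → 1 state.
For l_f = 2: m_f ∈ {m_i−1, m_i, m_i+1} ∩ [−2, 2] = {0, 1, 2} → 3 states.
Total: 4.

4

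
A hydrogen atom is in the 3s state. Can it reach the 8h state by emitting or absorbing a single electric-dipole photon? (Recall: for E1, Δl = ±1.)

forbidden

Δl = 5 − 0 = +5; the E1 rule Δl = ±1 is fails.
The transition is electric-dipole forbidden.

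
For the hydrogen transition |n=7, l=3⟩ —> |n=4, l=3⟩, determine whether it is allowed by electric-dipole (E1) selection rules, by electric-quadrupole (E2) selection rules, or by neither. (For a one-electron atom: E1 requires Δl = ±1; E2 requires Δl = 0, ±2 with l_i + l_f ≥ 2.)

Δl = 3 − 3 = +0; l_i + l_f = 6.
E1 (Δl = ±1): not satisfied.
E2 (Δl = 0,±2, l_i+l_f ≥ 2): satisfied.

E2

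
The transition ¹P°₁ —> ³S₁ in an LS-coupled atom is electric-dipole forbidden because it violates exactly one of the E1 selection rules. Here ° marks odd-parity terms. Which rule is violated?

Initial level: S=0, L=1, J=1, parity odd. Final level: S=1, L=0, J=1, parity even.
ΔS = 0: S: 0 → 1 — fails.
ΔL = 0, ±1 (not L=0↔0): L: 1 → 0, ΔL = -1 — ok.
Parity must change: odd → even — ok.
ΔJ = 0, ±1 (not J=0↔0): J: 1 → 1, ΔJ = +0 — ok.

the ΔS = 0 rule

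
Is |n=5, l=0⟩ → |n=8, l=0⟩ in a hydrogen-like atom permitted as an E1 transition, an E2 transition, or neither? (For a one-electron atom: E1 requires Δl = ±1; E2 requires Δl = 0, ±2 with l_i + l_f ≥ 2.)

neither

Δl = 0 − 0 = +0; l_i + l_f = 0.
E1 (Δl = ±1): not satisfied.
E2 (Δl = 0,±2, l_i+l_f ≥ 2): not satisfied.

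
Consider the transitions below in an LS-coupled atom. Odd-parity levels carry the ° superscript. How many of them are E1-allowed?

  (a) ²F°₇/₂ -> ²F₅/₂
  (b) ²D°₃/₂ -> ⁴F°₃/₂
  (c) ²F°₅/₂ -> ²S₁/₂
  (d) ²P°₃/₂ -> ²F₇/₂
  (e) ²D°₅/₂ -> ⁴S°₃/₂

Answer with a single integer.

(a) allowed
(b) forbidden (parity, ΔS fail)
(c) forbidden (ΔL, ΔJ fail)
(d) forbidden (ΔL, ΔJ fail)
(e) forbidden (parity, ΔS, ΔL fail)
Total allowed: 1 of 5.

1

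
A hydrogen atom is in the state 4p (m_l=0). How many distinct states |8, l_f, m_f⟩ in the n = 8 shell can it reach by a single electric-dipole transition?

E1 requires Δl = ±1, so l_f ∈ {0, 2}; with 0 ≤ l_f ≤ n_f−1 = 7, the allowed l_f values are {0, 2}.
For l_f = 0: m_f ∈ {m_i−1, m_i, m_i+1} ∩ [−0, 0] = {0} → 1 state.
For l_f = 2: m_f ∈ {m_i−1, m_i, m_i+1} ∩ [−2, 2] = {-1, 0, 1} → 3 states.
Total: 4.

4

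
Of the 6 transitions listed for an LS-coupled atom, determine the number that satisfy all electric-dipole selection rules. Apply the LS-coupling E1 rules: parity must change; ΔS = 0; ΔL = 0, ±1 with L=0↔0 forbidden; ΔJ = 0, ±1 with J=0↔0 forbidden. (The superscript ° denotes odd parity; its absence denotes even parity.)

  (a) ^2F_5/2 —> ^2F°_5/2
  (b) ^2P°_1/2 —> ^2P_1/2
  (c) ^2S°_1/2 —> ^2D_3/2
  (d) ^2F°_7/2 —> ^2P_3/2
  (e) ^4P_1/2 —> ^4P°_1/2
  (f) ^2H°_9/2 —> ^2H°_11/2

3

(a) allowed
(b) allowed
(c) forbidden (ΔL fails)
(d) forbidden (ΔL, ΔJ fail)
(e) allowed
(f) forbidden (parity fails)
Total allowed: 3 of 6.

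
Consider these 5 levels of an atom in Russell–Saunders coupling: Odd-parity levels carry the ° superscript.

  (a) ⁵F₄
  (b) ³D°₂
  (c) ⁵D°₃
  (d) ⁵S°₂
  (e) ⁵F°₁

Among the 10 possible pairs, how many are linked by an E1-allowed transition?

1

(a)–(b): forbidden (ΔS, ΔJ).
(a)–(c): allowed.
(a)–(d): forbidden (ΔL, ΔJ).
(a)–(e): forbidden (ΔJ).
(b)–(c): forbidden (parity, ΔS).
(b)–(d): forbidden (parity, ΔS, ΔL).
(b)–(e): forbidden (parity, ΔS).
(c)–(d): forbidden (parity, ΔL).
(c)–(e): forbidden (parity, ΔJ).
(d)–(e): forbidden (parity, ΔL).
Allowed pairs: 1 of 10.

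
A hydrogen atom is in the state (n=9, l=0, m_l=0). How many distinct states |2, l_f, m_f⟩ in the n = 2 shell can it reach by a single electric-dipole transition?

E1 requires Δl = ±1, so l_f ∈ {-1, 1}; with 0 ≤ l_f ≤ n_f−1 = 1, the allowed l_f values are {1}.
For l_f = 1: m_f ∈ {m_i−1, m_i, m_i+1} ∩ [−1, 1] = {-1, 0, 1} → 3 states.
Total: 3.

3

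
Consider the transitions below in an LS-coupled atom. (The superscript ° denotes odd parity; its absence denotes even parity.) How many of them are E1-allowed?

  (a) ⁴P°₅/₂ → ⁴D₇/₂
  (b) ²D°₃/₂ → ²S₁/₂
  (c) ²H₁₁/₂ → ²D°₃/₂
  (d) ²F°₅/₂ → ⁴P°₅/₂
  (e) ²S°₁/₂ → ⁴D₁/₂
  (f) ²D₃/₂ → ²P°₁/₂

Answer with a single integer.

2

(a) allowed
(b) forbidden (ΔL fails)
(c) forbidden (ΔL, ΔJ fail)
(d) forbidden (parity, ΔS, ΔL fail)
(e) forbidden (ΔS, ΔL fail)
(f) allowed
Total allowed: 2 of 6.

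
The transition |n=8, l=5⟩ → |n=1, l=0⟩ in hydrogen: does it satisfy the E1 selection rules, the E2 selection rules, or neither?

neither

Δl = 0 − 5 = -5; l_i + l_f = 5.
E1 (Δl = ±1): not satisfied.
E2 (Δl = 0,±2, l_i+l_f ≥ 2): not satisfied.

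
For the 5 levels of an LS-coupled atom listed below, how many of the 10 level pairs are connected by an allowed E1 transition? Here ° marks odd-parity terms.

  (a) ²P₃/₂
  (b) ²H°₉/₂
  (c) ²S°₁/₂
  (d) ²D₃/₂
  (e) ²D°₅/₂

3

(a)–(b): forbidden (ΔL, ΔJ).
(a)–(c): allowed.
(a)–(d): forbidden (parity).
(a)–(e): allowed.
(b)–(c): forbidden (parity, ΔL, ΔJ).
(b)–(d): forbidden (ΔL, ΔJ).
(b)–(e): forbidden (parity, ΔL, ΔJ).
(c)–(d): forbidden (ΔL).
(c)–(e): forbidden (parity, ΔL, ΔJ).
(d)–(e): allowed.
Allowed pairs: 3 of 10.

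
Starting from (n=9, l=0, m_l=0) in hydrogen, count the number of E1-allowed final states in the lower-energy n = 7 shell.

3

E1 requires Δl = ±1, so l_f ∈ {-1, 1}; with 0 ≤ l_f ≤ n_f−1 = 6, the allowed l_f values are {1}.
For l_f = 1: m_f ∈ {m_i−1, m_i, m_i+1} ∩ [−1, 1] = {-1, 0, 1} → 3 states.
Total: 3.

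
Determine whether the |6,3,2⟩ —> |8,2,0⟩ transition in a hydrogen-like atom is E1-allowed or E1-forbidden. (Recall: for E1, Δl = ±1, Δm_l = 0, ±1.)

Initial l = 3, final l = 2, so Δl = -1. E1 requires Δl = ±1: ok.
Δm_l = 0 − (2) = -2. E1 requires Δm_l = 0, ±1: fails.
The transition is electric-dipole forbidden.

forbidden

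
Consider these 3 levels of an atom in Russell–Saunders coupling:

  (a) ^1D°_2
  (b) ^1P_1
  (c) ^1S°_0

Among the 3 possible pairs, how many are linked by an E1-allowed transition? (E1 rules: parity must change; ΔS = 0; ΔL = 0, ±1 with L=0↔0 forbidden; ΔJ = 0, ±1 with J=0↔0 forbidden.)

2

(a)–(b): allowed.
(a)–(c): forbidden (parity, ΔL, ΔJ).
(b)–(c): allowed.
Allowed pairs: 2 of 3.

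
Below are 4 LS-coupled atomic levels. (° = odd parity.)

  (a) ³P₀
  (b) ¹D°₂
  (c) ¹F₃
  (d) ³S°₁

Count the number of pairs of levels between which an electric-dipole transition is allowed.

(a)–(b): forbidden (ΔS, ΔJ).
(a)–(c): forbidden (parity, ΔS, ΔL, ΔJ).
(a)–(d): allowed.
(b)–(c): allowed.
(b)–(d): forbidden (parity, ΔS, ΔL).
(c)–(d): forbidden (ΔS, ΔL, ΔJ).
Allowed pairs: 2 of 6.

2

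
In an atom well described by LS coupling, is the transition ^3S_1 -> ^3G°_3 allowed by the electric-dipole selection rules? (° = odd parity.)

forbidden

Initial level: S=1, L=0, J=1, parity even. Final level: S=1, L=4, J=3, parity odd.
Parity must change: even → odd — ok.
ΔS = 0: S: 1 → 1 — ok.
ΔL = 0, ±1 (not L=0↔0): L: 0 → 4, ΔL = +4 — fails.
ΔJ = 0, ±1 (not J=0↔0): J: 1 → 3, ΔJ = +2 — fails.
Rule(s) violated: ΔL, ΔJ.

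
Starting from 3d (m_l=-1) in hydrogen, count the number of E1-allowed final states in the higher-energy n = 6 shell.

E1 requires Δl = ±1, so l_f ∈ {1, 3}; with 0 ≤ l_f ≤ n_f−1 = 5, the allowed l_f values are {1, 3}.
For l_f = 1: m_f ∈ {m_i−1, m_i, m_i+1} ∩ [−1, 1] = {-1, 0} → 2 states.
For l_f = 3: m_f ∈ {m_i−1, m_i, m_i+1} ∩ [−3, 3] = {-2, -1, 0} → 3 states.
Total: 5.

5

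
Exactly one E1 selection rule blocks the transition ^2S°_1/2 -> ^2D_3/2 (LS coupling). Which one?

the ΔL = 0, ±1 rule

Parity must change: odd → even — ✓.
ΔS = 0: S: 1/2 → 1/2 — ✓.
ΔL = 0, ±1 (not L=0↔0): L: 0 → 2, ΔL = +2 — ✗.
ΔJ = 0, ±1 (not J=0↔0): J: 1/2 → 3/2, ΔJ = +1 — ✓.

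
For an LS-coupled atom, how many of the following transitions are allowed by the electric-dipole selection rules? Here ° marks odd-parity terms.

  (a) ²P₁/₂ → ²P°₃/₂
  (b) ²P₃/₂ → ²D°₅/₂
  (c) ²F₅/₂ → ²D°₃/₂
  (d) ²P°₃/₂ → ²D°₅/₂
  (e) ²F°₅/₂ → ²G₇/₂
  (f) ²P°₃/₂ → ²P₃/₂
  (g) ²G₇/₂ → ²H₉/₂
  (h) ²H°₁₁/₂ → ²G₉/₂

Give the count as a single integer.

6

(a) allowed
(b) allowed
(c) allowed
(d) forbidden (parity fails)
(e) allowed
(f) allowed
(g) forbidden (parity fails)
(h) allowed
Total allowed: 6 of 8.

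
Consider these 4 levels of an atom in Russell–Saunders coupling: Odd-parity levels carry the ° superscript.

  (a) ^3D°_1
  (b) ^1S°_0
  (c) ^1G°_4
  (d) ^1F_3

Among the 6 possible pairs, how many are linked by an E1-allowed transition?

1

(a)–(b): forbidden (parity, ΔS, ΔL).
(a)–(c): forbidden (parity, ΔS, ΔL, ΔJ).
(a)–(d): forbidden (ΔS, ΔJ).
(b)–(c): forbidden (parity, ΔL, ΔJ).
(b)–(d): forbidden (ΔL, ΔJ).
(c)–(d): allowed.
Allowed pairs: 1 of 6.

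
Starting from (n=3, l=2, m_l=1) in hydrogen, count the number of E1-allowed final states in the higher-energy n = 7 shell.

5

E1 requires Δl = ±1, so l_f ∈ {1, 3}; with 0 ≤ l_f ≤ n_f−1 = 6, the allowed l_f values are {1, 3}.
For l_f = 1: m_f ∈ {m_i−1, m_i, m_i+1} ∩ [−1, 1] = {0, 1} → 2 states.
For l_f = 3: m_f ∈ {m_i−1, m_i, m_i+1} ∩ [−3, 3] = {0, 1, 2} → 3 states.
Total: 5.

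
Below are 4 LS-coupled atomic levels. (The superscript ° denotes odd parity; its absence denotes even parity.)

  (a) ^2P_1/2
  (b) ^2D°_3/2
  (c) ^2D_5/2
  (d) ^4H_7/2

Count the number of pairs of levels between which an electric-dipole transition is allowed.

2

(a)–(b): allowed.
(a)–(c): forbidden (parity, ΔJ).
(a)–(d): forbidden (parity, ΔS, ΔL, ΔJ).
(b)–(c): allowed.
(b)–(d): forbidden (ΔS, ΔL, ΔJ).
(c)–(d): forbidden (parity, ΔS, ΔL).
Allowed pairs: 2 of 6.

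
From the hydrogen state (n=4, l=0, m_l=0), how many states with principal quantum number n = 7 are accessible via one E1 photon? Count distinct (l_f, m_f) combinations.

3

E1 requires Δl = ±1, so l_f ∈ {-1, 1}; with 0 ≤ l_f ≤ n_f−1 = 6, the allowed l_f values are {1}.
For l_f = 1: m_f ∈ {m_i−1, m_i, m_i+1} ∩ [−1, 1] = {-1, 0, 1} → 3 states.
Total: 3.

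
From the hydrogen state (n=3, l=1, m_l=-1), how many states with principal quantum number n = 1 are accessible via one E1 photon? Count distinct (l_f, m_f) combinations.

E1 requires Δl = ±1, so l_f ∈ {0, 2}; with 0 ≤ l_f ≤ n_f−1 = 0, the allowed l_f values are {0}.
For l_f = 0: m_f ∈ {m_i−1, m_i, m_i+1} ∩ [−0, 0] = {0} → 1 state.
Total: 1.

1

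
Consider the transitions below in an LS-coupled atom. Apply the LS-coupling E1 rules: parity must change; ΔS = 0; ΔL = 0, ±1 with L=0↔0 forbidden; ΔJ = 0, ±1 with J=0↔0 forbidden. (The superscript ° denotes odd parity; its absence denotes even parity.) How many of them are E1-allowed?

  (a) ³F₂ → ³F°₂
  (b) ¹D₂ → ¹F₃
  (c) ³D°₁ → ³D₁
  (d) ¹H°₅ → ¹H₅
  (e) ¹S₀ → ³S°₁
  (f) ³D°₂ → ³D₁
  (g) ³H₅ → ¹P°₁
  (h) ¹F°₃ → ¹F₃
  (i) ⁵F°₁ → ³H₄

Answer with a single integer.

(a) allowed
(b) forbidden (parity fails)
(c) allowed
(d) allowed
(e) forbidden (ΔS, ΔL fail)
(f) allowed
(g) forbidden (ΔS, ΔL, ΔJ fail)
(h) allowed
(i) forbidden (ΔS, ΔL, ΔJ fail)
Total allowed: 5 of 9.

5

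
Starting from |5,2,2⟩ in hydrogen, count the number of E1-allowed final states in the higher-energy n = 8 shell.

E1 requires Δl = ±1, so l_f ∈ {1, 3}; with 0 ≤ l_f ≤ n_f−1 = 7, the allowed l_f values are {1, 3}.
For l_f = 1: m_f ∈ {m_i−1, m_i, m_i+1} ∩ [−1, 1] = {1} → 1 state.
For l_f = 3: m_f ∈ {m_i−1, m_i, m_i+1} ∩ [−3, 3] = {1, 2, 3} → 3 states.
Total: 4.

4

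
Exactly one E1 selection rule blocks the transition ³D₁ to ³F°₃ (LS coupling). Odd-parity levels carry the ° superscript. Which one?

ΔS = 0: S: 1 → 1 — ✓.
ΔL = 0, ±1 (not L=0↔0): L: 2 → 3, ΔL = +1 — ✓.
Parity must change: even → odd — ✓.
ΔJ = 0, ±1 (not J=0↔0): J: 1 → 3, ΔJ = +2 — ✗.

the ΔJ = 0, ±1 rule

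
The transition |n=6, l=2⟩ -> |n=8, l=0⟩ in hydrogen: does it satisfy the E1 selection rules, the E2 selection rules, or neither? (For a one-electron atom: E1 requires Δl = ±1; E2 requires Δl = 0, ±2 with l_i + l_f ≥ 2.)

E2

Δl = 0 − 2 = -2; l_i + l_f = 2.
E1 (Δl = ±1): not satisfied.
E2 (Δl = 0,±2, l_i+l_f ≥ 2): satisfied.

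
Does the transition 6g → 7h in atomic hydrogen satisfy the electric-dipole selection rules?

l: 4 → 5 (Δl = +1). Δl = ±1 ✓.
All E1 selection rules are satisfied.

allowed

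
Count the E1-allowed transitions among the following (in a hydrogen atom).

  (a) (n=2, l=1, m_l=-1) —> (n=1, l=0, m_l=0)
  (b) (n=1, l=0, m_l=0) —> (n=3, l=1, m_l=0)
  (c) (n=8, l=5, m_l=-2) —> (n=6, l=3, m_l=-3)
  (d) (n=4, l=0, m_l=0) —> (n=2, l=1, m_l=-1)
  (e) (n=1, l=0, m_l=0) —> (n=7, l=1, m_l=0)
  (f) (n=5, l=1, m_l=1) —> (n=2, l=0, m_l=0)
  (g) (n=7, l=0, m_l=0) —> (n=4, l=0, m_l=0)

(a) allowed
(b) allowed
(c) forbidden — Δl = -2 (E1 requires Δl = ±1)
(d) allowed
(e) allowed
(f) allowed
(g) forbidden — Δl = +0 (E1 requires Δl = ±1)
Total allowed: 5 of 7.

5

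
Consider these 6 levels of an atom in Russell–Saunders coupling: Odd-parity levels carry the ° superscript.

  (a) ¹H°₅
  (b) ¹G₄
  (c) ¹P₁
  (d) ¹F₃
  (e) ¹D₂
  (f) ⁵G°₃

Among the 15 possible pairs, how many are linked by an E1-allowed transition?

1

(a)–(b): allowed.
(a)–(c): forbidden (ΔL, ΔJ).
(a)–(d): forbidden (ΔL, ΔJ).
(a)–(e): forbidden (ΔL, ΔJ).
(a)–(f): forbidden (parity, ΔS, ΔJ).
(b)–(c): forbidden (parity, ΔL, ΔJ).
(b)–(d): forbidden (parity).
(b)–(e): forbidden (parity, ΔL, ΔJ).
(b)–(f): forbidden (ΔS).
(c)–(d): forbidden (parity, ΔL, ΔJ).
(c)–(e): forbidden (parity).
(c)–(f): forbidden (ΔS, ΔL, ΔJ).
(d)–(e): forbidden (parity).
(d)–(f): forbidden (ΔS).
(e)–(f): forbidden (ΔS, ΔL).
Allowed pairs: 1 of 15.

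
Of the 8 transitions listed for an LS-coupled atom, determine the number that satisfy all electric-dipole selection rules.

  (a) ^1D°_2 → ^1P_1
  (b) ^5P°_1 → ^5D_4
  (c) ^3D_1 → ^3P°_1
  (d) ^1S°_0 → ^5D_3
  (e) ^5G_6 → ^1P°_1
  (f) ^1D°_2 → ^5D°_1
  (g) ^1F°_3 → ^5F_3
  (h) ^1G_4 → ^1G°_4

3

(a) allowed
(b) forbidden (ΔJ fails)
(c) allowed
(d) forbidden (ΔS, ΔL, ΔJ fail)
(e) forbidden (ΔS, ΔL, ΔJ fail)
(f) forbidden (parity, ΔS fail)
(g) forbidden (ΔS fails)
(h) allowed
Total allowed: 3 of 8.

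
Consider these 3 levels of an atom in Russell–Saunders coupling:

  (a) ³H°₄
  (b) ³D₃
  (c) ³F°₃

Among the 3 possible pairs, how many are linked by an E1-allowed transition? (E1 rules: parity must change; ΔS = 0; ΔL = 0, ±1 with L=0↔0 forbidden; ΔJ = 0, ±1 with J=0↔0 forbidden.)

1

(a)–(b): forbidden (ΔL).
(a)–(c): forbidden (parity, ΔL).
(b)–(c): allowed.
Allowed pairs: 1 of 3.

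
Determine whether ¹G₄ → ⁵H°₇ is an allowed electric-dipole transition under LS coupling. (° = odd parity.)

forbidden

Reading off the term symbols: S 0→2, L 4→5, J 4→7, parity even→odd.
Parity must change: even → odd — satisfied.
ΔS = 0: S: 0 → 2 — violated.
ΔL = 0, ±1 (not L=0↔0): L: 4 → 5, ΔL = +1 — satisfied.
ΔJ = 0, ±1 (not J=0↔0): J: 4 → 7, ΔJ = +3 — violated.
Rule(s) violated: ΔS, ΔJ.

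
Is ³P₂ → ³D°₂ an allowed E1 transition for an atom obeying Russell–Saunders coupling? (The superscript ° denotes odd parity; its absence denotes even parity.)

Reading off the term symbols: S 1→1, L 1→2, J 2→2, parity even→odd.
ΔL = 0, ±1 (not L=0↔0): L: 1 → 2, ΔL = +1 — passes.
ΔS = 0: S: 1 → 1 — passes.
ΔJ = 0, ±1 (not J=0↔0): J: 2 → 2, ΔJ = +0 — passes.
Parity must change: even → odd — passes.
All four E1 rules are satisfied.

allowed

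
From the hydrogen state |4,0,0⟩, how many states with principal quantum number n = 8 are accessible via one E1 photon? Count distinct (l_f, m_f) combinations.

3

E1 requires Δl = ±1, so l_f ∈ {-1, 1}; with 0 ≤ l_f ≤ n_f−1 = 7, the allowed l_f values are {1}.
For l_f = 1: m_f ∈ {m_i−1, m_i, m_i+1} ∩ [−1, 1] = {-1, 0, 1} → 3 states.
Total: 3.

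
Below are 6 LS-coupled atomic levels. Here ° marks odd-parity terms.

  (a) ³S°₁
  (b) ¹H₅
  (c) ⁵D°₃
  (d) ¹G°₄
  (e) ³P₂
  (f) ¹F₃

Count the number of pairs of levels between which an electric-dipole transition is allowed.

3

(a)–(b): forbidden (ΔS, ΔL, ΔJ).
(a)–(c): forbidden (parity, ΔS, ΔL, ΔJ).
(a)–(d): forbidden (parity, ΔS, ΔL, ΔJ).
(a)–(e): allowed.
(a)–(f): forbidden (ΔS, ΔL, ΔJ).
(b)–(c): forbidden (ΔS, ΔL, ΔJ).
(b)–(d): allowed.
(b)–(e): forbidden (parity, ΔS, ΔL, ΔJ).
(b)–(f): forbidden (parity, ΔL, ΔJ).
(c)–(d): forbidden (parity, ΔS, ΔL).
(c)–(e): forbidden (ΔS).
(c)–(f): forbidden (ΔS).
(d)–(e): forbidden (ΔS, ΔL, ΔJ).
(d)–(f): allowed.
(e)–(f): forbidden (parity, ΔS, ΔL).
Allowed pairs: 3 of 15.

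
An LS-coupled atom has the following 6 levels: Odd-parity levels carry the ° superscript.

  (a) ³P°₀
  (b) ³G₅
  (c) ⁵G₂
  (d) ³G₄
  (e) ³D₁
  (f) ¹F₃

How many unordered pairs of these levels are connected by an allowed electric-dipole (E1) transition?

(a)–(b): forbidden (ΔL, ΔJ).
(a)–(c): forbidden (ΔS, ΔL, ΔJ).
(a)–(d): forbidden (ΔL, ΔJ).
(a)–(e): allowed.
(a)–(f): forbidden (ΔS, ΔL, ΔJ).
(b)–(c): forbidden (parity, ΔS, ΔJ).
(b)–(d): forbidden (parity).
(b)–(e): forbidden (parity, ΔL, ΔJ).
(b)–(f): forbidden (parity, ΔS, ΔJ).
(c)–(d): forbidden (parity, ΔS, ΔJ).
(c)–(e): forbidden (parity, ΔS, ΔL).
(c)–(f): forbidden (parity, ΔS).
(d)–(e): forbidden (parity, ΔL, ΔJ).
(d)–(f): forbidden (parity, ΔS).
(e)–(f): forbidden (parity, ΔS, ΔJ).
Allowed pairs: 1 of 15.

1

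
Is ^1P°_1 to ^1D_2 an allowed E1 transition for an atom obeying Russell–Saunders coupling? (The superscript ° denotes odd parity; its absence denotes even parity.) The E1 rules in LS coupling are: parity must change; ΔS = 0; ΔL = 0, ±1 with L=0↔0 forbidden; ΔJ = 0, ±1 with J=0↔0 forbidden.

allowed

Initial level: S=0, L=1, J=1, parity odd. Final level: S=0, L=2, J=2, parity even.
ΔS = 0: S: 0 → 0 — ok.
ΔL = 0, ±1 (not L=0↔0): L: 1 → 2, ΔL = +1 — ok.
ΔJ = 0, ±1 (not J=0↔0): J: 1 → 2, ΔJ = +1 — ok.
Parity must change: odd → even — ok.
All four E1 rules are satisfied.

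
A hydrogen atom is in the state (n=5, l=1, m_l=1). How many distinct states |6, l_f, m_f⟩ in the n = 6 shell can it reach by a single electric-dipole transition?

4

E1 requires Δl = ±1, so l_f ∈ {0, 2}; with 0 ≤ l_f ≤ n_f−1 = 5, the allowed l_f values are {0, 2}.
For l_f = 0: m_f ∈ {m_i−1, m_i, m_i+1} ∩ [−0, 0] = {0} → 1 state.
For l_f = 2: m_f ∈ {m_i−1, m_i, m_i+1} ∩ [−2, 2] = {0, 1, 2} → 3 states.
Total: 4.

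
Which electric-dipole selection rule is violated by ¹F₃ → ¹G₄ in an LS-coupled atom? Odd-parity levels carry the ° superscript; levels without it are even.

Parity must change: even → even — fails.
ΔS = 0: S: 0 → 0 — passes.
ΔL = 0, ±1 (not L=0↔0): L: 3 → 4, ΔL = +1 — passes.
ΔJ = 0, ±1 (not J=0↔0): J: 3 → 4, ΔJ = +1 — passes.

parity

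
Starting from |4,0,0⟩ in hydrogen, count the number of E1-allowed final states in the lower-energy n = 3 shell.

3

E1 requires Δl = ±1, so l_f ∈ {-1, 1}; with 0 ≤ l_f ≤ n_f−1 = 2, the allowed l_f values are {1}.
For l_f = 1: m_f ∈ {m_i−1, m_i, m_i+1} ∩ [−1, 1] = {-1, 0, 1} → 3 states.
Total: 3.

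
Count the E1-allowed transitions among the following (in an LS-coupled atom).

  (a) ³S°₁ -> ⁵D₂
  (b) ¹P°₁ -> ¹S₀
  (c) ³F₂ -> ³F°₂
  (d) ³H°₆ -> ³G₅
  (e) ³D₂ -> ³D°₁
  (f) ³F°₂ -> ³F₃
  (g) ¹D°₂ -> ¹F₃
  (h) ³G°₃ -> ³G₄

(a) forbidden (ΔS, ΔL fail)
(b) allowed
(c) allowed
(d) allowed
(e) allowed
(f) allowed
(g) allowed
(h) allowed
Total allowed: 7 of 8.

7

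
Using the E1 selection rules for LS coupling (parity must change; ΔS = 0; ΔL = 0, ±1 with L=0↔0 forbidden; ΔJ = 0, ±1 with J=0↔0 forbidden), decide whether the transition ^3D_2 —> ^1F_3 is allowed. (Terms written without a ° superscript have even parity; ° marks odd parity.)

Initial level: S=1, L=2, J=2, parity even. Final level: S=0, L=3, J=3, parity even.
Parity must change: even → even — ✗.
ΔS = 0: S: 1 → 0 — ✗.
ΔL = 0, ±1 (not L=0↔0): L: 2 → 3, ΔL = +1 — ✓.
ΔJ = 0, ±1 (not J=0↔0): J: 2 → 3, ΔJ = +1 — ✓.
Rule(s) violated: parity, ΔS.

forbidden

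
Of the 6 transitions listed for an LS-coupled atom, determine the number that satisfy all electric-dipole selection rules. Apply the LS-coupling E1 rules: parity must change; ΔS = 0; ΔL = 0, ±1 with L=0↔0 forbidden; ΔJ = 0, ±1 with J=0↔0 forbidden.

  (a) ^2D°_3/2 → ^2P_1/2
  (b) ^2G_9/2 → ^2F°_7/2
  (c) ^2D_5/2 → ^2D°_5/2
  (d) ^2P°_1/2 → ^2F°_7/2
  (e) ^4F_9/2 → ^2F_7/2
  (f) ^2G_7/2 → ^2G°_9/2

(a) allowed
(b) allowed
(c) allowed
(d) forbidden (parity, ΔL, ΔJ fail)
(e) forbidden (parity, ΔS fail)
(f) allowed
Total allowed: 4 of 6.

4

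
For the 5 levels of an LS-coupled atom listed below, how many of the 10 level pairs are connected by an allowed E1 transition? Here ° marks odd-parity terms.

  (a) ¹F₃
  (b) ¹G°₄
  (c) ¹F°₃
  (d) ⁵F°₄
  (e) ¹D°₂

(a)–(b): allowed.
(a)–(c): allowed.
(a)–(d): forbidden (ΔS).
(a)–(e): allowed.
(b)–(c): forbidden (parity).
(b)–(d): forbidden (parity, ΔS).
(b)–(e): forbidden (parity, ΔL, ΔJ).
(c)–(d): forbidden (parity, ΔS).
(c)–(e): forbidden (parity).
(d)–(e): forbidden (parity, ΔS, ΔJ).
Allowed pairs: 3 of 10.

3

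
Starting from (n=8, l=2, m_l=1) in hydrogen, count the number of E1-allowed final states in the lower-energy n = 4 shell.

5

E1 requires Δl = ±1, so l_f ∈ {1, 3}; with 0 ≤ l_f ≤ n_f−1 = 3, the allowed l_f values are {1, 3}.
For l_f = 1: m_f ∈ {m_i−1, m_i, m_i+1} ∩ [−1, 1] = {0, 1} → 2 states.
For l_f = 3: m_f ∈ {m_i−1, m_i, m_i+1} ∩ [−3, 3] = {0, 1, 2} → 3 states.
Total: 5.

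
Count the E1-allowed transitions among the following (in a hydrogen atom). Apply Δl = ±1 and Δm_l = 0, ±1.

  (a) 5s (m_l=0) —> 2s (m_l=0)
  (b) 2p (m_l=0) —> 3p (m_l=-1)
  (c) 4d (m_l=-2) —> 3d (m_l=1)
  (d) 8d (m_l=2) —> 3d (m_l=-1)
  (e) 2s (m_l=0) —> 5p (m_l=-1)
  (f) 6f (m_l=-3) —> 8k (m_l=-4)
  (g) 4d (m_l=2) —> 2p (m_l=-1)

(a) forbidden — Δl = +0 (E1 requires Δl = ±1)
(b) forbidden — Δl = +0 (E1 requires Δl = ±1)
(c) forbidden — Δl = +0 (E1 requires Δl = ±1); Δm_l = +3 (E1 requires Δm_l = 0, ±1)
(d) forbidden — Δl = +0 (E1 requires Δl = ±1); Δm_l = -3 (E1 requires Δm_l = 0, ±1)
(e) allowed
(f) forbidden — Δl = +4 (E1 requires Δl = ±1)
(g) forbidden — Δm_l = -3 (E1 requires Δm_l = 0, ±1)
Total allowed: 1 of 7.

1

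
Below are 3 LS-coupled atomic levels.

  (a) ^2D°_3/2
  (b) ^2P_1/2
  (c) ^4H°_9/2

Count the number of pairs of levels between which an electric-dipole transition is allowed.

1

(a)–(b): allowed.
(a)–(c): forbidden (parity, ΔS, ΔL, ΔJ).
(b)–(c): forbidden (ΔS, ΔL, ΔJ).
Allowed pairs: 1 of 3.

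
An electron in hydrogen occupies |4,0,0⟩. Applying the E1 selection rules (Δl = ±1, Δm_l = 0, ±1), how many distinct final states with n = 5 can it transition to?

3

E1 requires Δl = ±1, so l_f ∈ {-1, 1}; with 0 ≤ l_f ≤ n_f−1 = 4, the allowed l_f values are {1}.
For l_f = 1: m_f ∈ {m_i−1, m_i, m_i+1} ∩ [−1, 1] = {-1, 0, 1} → 3 states.
Total: 3.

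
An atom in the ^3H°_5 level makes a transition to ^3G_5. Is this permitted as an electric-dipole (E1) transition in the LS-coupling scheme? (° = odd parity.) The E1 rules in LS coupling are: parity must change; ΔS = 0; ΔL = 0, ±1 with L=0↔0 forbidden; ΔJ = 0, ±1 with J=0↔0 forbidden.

allowed

Reading off the term symbols: S 1→1, L 5→4, J 5→5, parity odd→even.
ΔJ = 0, ±1 (not J=0↔0): J: 5 → 5, ΔJ = +0 — passes.
Parity must change: odd → even — passes.
ΔL = 0, ±1 (not L=0↔0): L: 5 → 4, ΔL = -1 — passes.
ΔS = 0: S: 1 → 1 — passes.
All four E1 rules are satisfied.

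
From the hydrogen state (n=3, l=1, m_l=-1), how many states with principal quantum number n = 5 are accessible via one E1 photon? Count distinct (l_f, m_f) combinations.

4

E1 requires Δl = ±1, so l_f ∈ {0, 2}; with 0 ≤ l_f ≤ n_f−1 = 4, the allowed l_f values are {0, 2}.
For l_f = 0: m_f ∈ {m_i−1, m_i, m_i+1} ∩ [−0, 0] = {0} → 1 state.
For l_f = 2: m_f ∈ {m_i−1, m_i, m_i+1} ∩ [−2, 2] = {-2, -1, 0} → 3 states.
Total: 4.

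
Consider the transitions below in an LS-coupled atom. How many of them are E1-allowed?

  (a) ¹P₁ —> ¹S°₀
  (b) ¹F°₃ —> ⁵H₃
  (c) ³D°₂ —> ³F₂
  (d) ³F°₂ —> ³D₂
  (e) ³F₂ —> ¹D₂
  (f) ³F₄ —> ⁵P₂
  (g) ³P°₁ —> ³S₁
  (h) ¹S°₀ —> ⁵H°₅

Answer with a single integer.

(a) allowed
(b) forbidden (ΔS, ΔL fail)
(c) allowed
(d) allowed
(e) forbidden (parity, ΔS fail)
(f) forbidden (parity, ΔS, ΔL, ΔJ fail)
(g) allowed
(h) forbidden (parity, ΔS, ΔL, ΔJ fail)
Total allowed: 4 of 8.

4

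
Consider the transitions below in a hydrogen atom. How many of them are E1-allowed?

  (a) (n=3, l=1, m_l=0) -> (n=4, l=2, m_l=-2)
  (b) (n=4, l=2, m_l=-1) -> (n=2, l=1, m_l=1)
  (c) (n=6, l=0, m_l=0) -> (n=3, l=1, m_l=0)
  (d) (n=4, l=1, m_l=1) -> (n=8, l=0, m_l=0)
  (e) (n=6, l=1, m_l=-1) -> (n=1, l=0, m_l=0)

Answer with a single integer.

3

(a) forbidden — Δm_l = -2 (E1 requires Δm_l = 0, ±1)
(b) forbidden — Δm_l = +2 (E1 requires Δm_l = 0, ±1)
(c) allowed
(d) allowed
(e) allowed
Total allowed: 3 of 5.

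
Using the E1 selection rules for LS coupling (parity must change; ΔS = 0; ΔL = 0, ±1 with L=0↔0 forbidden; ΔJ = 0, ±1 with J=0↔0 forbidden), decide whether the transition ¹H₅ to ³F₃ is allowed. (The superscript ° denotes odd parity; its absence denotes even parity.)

forbidden

Initial level: S=0, L=5, J=5, parity even. Final level: S=1, L=3, J=3, parity even.
ΔJ = 0, ±1 (not J=0↔0): J: 5 → 3, ΔJ = -2 — violated.
ΔL = 0, ±1 (not L=0↔0): L: 5 → 3, ΔL = -2 — violated.
Parity must change: even → even — violated.
ΔS = 0: S: 0 → 1 — violated.
Rule(s) violated: parity, ΔS, ΔL, ΔJ.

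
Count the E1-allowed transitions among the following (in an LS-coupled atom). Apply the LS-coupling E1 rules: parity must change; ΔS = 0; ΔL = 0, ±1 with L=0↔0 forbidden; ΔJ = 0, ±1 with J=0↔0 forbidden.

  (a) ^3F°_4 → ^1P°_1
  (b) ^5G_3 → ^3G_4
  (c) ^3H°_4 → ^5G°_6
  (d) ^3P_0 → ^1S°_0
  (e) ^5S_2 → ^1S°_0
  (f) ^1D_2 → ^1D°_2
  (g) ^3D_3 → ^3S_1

(a) forbidden (parity, ΔS, ΔL, ΔJ fail)
(b) forbidden (parity, ΔS fail)
(c) forbidden (parity, ΔS, ΔJ fail)
(d) forbidden (ΔS, ΔJ fail)
(e) forbidden (ΔS, ΔL, ΔJ fail)
(f) allowed
(g) forbidden (parity, ΔL, ΔJ fail)
Total allowed: 1 of 7.

1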